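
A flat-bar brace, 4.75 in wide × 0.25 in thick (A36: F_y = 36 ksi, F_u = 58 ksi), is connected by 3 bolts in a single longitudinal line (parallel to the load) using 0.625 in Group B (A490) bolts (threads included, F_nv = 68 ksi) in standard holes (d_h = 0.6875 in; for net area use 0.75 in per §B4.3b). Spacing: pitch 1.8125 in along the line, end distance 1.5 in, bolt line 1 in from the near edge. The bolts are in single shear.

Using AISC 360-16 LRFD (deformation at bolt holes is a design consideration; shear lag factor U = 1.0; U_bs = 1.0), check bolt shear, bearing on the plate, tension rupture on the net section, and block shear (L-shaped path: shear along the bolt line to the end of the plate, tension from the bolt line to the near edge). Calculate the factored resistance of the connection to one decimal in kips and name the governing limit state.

Bolt shear: A_b = π(0.625)²/4 = 0.3068 in². φR_n = 0.75 × 68 × 0.3068 × 3 × 1 = 46.9 kips.
Bearing (0.25 in plate, F_u = 58 ksi): end bolts L_c = 1.5 − 0.6875/2 = 1.15625, R_n = min(1.2×1.15625×0.25×58, 2.4×0.625×0.25×58) = 20.119 kips/bolt; interior L_c = 1.8125 − 0.6875 = 1.125, R_n = 19.575 kips/bolt. φR_n = 0.75 × (1×20.119 + 2×19.575) = 44.5 kips.
Tension rupture (net): A_n = (4.75 − 1×0.75)×0.25 = 1 in² (U = 1.0, A_e = A_n). φR_n = 0.75 × 58 × 1 = 43.5 kips.
Block shear: shear path 1×[1.5+2×1.8125] = 1×5.125 in, A_gv = 1.2813, A_nv = 1×(5.125 − 2.5×0.75)×0.25 = 0.8125 in²; tension to near edge: (1 − 0.5×0.75)×0.25 = 0.15625 in². R_n = min(0.6×58×0.8125, 0.6×36×1.2813) + 1.0×58×0.15625 = min(28.275, 27.676) + 9.0625 = 36.739 kips. φR_n = 0.75 × 36.739 = 27.6 kips.
Governing: min(46.9, 44.5, 43.5, 27.6) = 27.6 kips → block shear.

27.6 kips (block shear governs)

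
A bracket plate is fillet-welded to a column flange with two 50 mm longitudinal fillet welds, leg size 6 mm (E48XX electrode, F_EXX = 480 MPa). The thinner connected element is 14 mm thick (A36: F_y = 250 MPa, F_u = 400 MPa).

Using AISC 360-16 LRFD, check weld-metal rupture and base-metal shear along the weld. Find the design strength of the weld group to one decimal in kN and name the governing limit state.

91.6 kN (weld metal governs)

Weld metal: throat = 0.707×6 = 4.242 mm, L = 2×50 = 100 mm. φR_n = 0.75 × 0.6 × 480 × 4.242 × 100 = 91.6 kN.
Base metal shear (14 mm plate): yield φR_n = 1.0×0.6×250×14×100 = 210.0 kN; rupture φR_n = 0.75×0.6×400×14×100 = 252.0 kN; take 210.0 kN (yield).
Governing: min(91.6, 210.0) = 91.6 kN → weld metal.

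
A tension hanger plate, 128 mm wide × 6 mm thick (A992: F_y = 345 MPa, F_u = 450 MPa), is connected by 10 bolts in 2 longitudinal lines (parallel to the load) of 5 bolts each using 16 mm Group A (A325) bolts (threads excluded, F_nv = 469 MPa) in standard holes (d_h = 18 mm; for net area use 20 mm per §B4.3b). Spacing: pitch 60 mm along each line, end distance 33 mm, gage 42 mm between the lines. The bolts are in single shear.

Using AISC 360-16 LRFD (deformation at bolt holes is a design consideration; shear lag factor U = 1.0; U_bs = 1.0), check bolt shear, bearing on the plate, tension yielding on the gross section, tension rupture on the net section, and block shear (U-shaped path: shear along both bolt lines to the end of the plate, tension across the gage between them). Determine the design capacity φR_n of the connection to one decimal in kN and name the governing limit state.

178.2 kN (net-section rupture governs)

Bolt shear: A_b = π(16)²/4 = 201.06 mm². φR_n = 0.75 × 469 × 201.06 × 10 × 1 = 707.2 kN.
Bearing (6 mm plate, F_u = 450 MPa): end bolts L_c = 33 − 18/2 = 24, R_n = min(1.2×24×6×450, 2.4×16×6×450) = 77.76 kN/bolt; interior L_c = 60 − 18 = 42, R_n = 103.68 kN/bolt. φR_n = 0.75 × (2×77.76 + 8×103.68) = 738.7 kN.
Tension yield (gross): A_g = 128×6 = 768 mm². φR_n = 0.90 × 345 × 768 = 238.5 kN.
Tension rupture (net): A_n = (128 − 2×20)×6 = 528 mm² (U = 1.0, A_e = A_n). φR_n = 0.75 × 450 × 528 = 178.2 kN.
Block shear: shear path 2×[33+4×60] = 2×273 mm, A_gv = 3276, A_nv = 2×(273 − 4.5×20)×6 = 2196 mm²; tension across gage: (42 − 1×20)×6 = 132 mm². R_n = min(0.6×450×2196, 0.6×345×3276) + 1.0×450×132 = min(592.92, 678.13) + 59.4 = 652.32 kN. φR_n = 0.75 × 652.32 = 489.2 kN.
Governing: min(707.2, 738.7, 238.5, 178.2, 489.2) = 178.2 kN → net-section rupture.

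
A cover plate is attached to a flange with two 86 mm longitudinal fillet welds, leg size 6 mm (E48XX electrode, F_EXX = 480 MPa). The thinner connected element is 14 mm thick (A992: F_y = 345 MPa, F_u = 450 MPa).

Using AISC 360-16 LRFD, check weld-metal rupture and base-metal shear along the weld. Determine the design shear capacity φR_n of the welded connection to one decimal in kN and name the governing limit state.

157.6 kN (weld metal governs)

Weld metal: throat = 0.707×6 = 4.242 mm, L = 2×86 = 172 mm. φR_n = 0.75 × 0.6 × 480 × 4.242 × 172 = 157.6 kN.
Base metal shear (14 mm plate): yield φR_n = 1.0×0.6×345×14×172 = 498.5 kN; rupture φR_n = 0.75×0.6×450×14×172 = 487.6 kN; take 487.6 kN (rupture).
Governing: min(157.6, 487.6) = 157.6 kN → weld metal.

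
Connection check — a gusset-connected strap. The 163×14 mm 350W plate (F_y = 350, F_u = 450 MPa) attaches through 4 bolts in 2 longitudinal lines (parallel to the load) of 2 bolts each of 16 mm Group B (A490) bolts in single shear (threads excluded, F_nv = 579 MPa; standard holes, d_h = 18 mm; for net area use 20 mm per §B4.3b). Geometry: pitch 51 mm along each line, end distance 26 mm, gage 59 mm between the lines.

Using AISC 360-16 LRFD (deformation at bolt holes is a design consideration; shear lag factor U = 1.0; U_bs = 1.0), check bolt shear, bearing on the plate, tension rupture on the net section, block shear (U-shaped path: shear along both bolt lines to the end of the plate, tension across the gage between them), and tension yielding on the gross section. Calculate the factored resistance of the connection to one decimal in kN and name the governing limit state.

Bolt shear: A_b = π(16)²/4 = 201.06 mm². φR_n = 0.75 × 579 × 201.06 × 4 × 1 = 349.2 kN.
Bearing (14 mm plate, F_u = 450 MPa): end bolts L_c = 26 − 18/2 = 17, R_n = min(1.2×17×14×450, 2.4×16×14×450) = 128.52 kN/bolt; interior L_c = 51 − 18 = 33, R_n = 241.92 kN/bolt. φR_n = 0.75 × (2×128.52 + 2×241.92) = 555.7 kN.
Tension rupture (net): A_n = (163 − 2×20)×14 = 1722 mm² (U = 1.0, A_e = A_n). φR_n = 0.75 × 450 × 1722 = 581.2 kN.
Block shear: shear path 2×[26+1×51] = 2×77 mm, A_gv = 2156, A_nv = 2×(77 − 1.5×20)×14 = 1316 mm²; tension across gage: (59 − 1×20)×14 = 546 mm². R_n = min(0.6×450×1316, 0.6×350×2156) + 1.0×450×546 = min(355.32, 452.76) + 245.7 = 601.02 kN. φR_n = 0.75 × 601.02 = 450.8 kN.
Tension yield (gross): A_g = 163×14 = 2282 mm². φR_n = 0.90 × 350 × 2282 = 718.8 kN.
Governing: min(349.2, 555.7, 581.2, 450.8, 718.8) = 349.2 kN → bolt shear.

349.2 kN (bolt shear governs)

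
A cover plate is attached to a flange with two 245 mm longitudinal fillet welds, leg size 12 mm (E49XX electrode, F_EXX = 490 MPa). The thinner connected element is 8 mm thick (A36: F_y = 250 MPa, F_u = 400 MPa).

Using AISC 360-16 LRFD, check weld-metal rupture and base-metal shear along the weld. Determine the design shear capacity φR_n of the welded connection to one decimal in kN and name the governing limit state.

Weld metal: throat = 0.707×12 = 8.484 mm, L = 2×245 = 490 mm. φR_n = 0.75 × 0.6 × 490 × 8.484 × 490 = 916.7 kN.
Base metal shear (8 mm plate): yield φR_n = 1.0×0.6×250×8×490 = 588.0 kN; rupture φR_n = 0.75×0.6×400×8×490 = 705.6 kN; take 588.0 kN (yield).
Governing: min(916.7, 588.0) = 588.0 kN → base-metal shear.

588.0 kN (base-metal shear governs)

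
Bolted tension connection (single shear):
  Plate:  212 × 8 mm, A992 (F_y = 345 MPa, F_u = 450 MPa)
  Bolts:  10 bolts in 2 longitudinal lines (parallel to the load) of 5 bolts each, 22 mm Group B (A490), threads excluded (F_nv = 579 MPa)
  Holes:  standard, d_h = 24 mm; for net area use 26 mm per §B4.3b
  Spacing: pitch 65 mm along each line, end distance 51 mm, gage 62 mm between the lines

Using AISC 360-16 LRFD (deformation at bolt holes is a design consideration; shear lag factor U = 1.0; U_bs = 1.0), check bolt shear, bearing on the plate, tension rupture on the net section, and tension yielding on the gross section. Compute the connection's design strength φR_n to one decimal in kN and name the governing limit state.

432.0 kN (net-section rupture governs)

Bolt shear: A_b = π(22)²/4 = 380.13 mm². φR_n = 0.75 × 579 × 380.13 × 10 × 1 = 1650.7 kN.
Bearing (8 mm plate, F_u = 450 MPa): end bolts L_c = 51 − 24/2 = 39, R_n = min(1.2×39×8×450, 2.4×22×8×450) = 168.48 kN/bolt; interior L_c = 65 − 24 = 41, R_n = 177.12 kN/bolt. φR_n = 0.75 × (2×168.48 + 8×177.12) = 1315.4 kN.
Tension rupture (net): A_n = (212 − 2×26)×8 = 1280 mm² (U = 1.0, A_e = A_n). φR_n = 0.75 × 450 × 1280 = 432.0 kN.
Tension yield (gross): A_g = 212×8 = 1696 mm². φR_n = 0.90 × 345 × 1696 = 526.6 kN.
Governing: min(1650.7, 1315.4, 432.0, 526.6) = 432.0 kN → net-section rupture.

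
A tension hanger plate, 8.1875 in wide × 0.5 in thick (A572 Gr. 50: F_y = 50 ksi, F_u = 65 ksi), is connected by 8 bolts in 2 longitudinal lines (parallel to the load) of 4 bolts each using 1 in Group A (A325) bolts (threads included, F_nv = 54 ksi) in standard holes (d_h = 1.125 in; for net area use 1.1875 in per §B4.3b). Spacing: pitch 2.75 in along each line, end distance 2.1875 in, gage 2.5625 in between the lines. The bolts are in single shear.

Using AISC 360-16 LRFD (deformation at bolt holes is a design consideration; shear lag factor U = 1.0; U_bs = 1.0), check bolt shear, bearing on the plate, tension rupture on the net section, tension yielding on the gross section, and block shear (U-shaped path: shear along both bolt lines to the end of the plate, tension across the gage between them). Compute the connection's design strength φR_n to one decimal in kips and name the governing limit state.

Bolt shear: A_b = π(1)²/4 = 0.7854 in². φR_n = 0.75 × 54 × 0.7854 × 8 × 1 = 254.5 kips.
Bearing (0.5 in plate, F_u = 65 ksi): end bolts L_c = 2.1875 − 1.125/2 = 1.625, R_n = min(1.2×1.625×0.5×65, 2.4×1×0.5×65) = 63.375 kips/bolt; interior L_c = 2.75 − 1.125 = 1.625, R_n = 63.375 kips/bolt. φR_n = 0.75 × (2×63.375 + 6×63.375) = 380.3 kips.
Tension rupture (net): A_n = (8.1875 − 2×1.1875)×0.5 = 2.9063 in² (U = 1.0, A_e = A_n). φR_n = 0.75 × 65 × 2.9063 = 141.7 kips.
Tension yield (gross): A_g = 8.1875×0.5 = 4.0938 in². φR_n = 0.90 × 50 × 4.0938 = 184.2 kips.
Block shear: shear path 2×[2.1875+3×2.75] = 2×10.4375 in, A_gv = 10.438, A_nv = 2×(10.4375 − 3.5×1.1875)×0.5 = 6.2813 in²; tension across gage: (2.5625 − 1×1.1875)×0.5 = 0.6875 in². R_n = min(0.6×65×6.2813, 0.6×50×10.438) + 1.0×65×0.6875 = min(244.97, 313.14) + 44.688 = 289.66 kips. φR_n = 0.75 × 289.66 = 217.2 kips.
Governing: min(254.5, 380.3, 141.7, 184.2, 217.2) = 141.7 kips → net-section rupture.

141.7 kips (net-section rupture governs)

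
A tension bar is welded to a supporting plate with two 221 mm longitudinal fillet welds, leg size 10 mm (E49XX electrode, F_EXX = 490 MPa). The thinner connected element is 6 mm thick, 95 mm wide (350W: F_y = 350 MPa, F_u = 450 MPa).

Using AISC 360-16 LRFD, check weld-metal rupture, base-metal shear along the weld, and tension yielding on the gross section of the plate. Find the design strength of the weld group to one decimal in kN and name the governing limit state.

Weld metal: throat = 0.707×10 = 7.07 mm, L = 2×221 = 442 mm. φR_n = 0.75 × 0.6 × 490 × 7.07 × 442 = 689.0 kN.
Base metal shear (6 mm plate): yield φR_n = 1.0×0.6×350×6×442 = 556.9 kN; rupture φR_n = 0.75×0.6×450×6×442 = 537.0 kN; take 537.0 kN (rupture).
Tension yield (gross): A_g = 95×6 = 570 mm². φR_n = 0.90 × 350 × 570 = 179.6 kN.
Governing: min(689.0, 537.0, 179.6) = 179.6 kN → gross-section yield.

179.6 kN (gross-section yield governs)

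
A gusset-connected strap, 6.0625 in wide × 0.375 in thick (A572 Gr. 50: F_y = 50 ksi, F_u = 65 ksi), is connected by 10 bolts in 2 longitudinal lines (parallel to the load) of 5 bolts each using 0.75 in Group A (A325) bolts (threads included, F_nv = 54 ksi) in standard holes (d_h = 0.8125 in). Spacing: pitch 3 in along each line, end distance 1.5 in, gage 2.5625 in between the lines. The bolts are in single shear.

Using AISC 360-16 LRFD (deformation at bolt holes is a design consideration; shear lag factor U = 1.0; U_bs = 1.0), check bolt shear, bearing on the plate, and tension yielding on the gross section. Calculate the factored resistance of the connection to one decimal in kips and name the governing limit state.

102.3 kips (gross-section yield governs)

Bolt shear: A_b = π(0.75)²/4 = 0.44179 in². φR_n = 0.75 × 54 × 0.44179 × 10 × 1 = 178.9 kips.
Bearing (0.375 in plate, F_u = 65 ksi): end bolts L_c = 1.5 − 0.8125/2 = 1.09375, R_n = min(1.2×1.09375×0.375×65, 2.4×0.75×0.375×65) = 31.992 kips/bolt; interior L_c = 3 − 0.8125 = 2.1875, R_n = 43.875 kips/bolt. φR_n = 0.75 × (2×31.992 + 8×43.875) = 311.2 kips.
Tension yield (gross): A_g = 6.0625×0.375 = 2.2734 in². φR_n = 0.90 × 50 × 2.2734 = 102.3 kips.
Governing: min(178.9, 311.2, 102.3) = 102.3 kips → gross-section yield.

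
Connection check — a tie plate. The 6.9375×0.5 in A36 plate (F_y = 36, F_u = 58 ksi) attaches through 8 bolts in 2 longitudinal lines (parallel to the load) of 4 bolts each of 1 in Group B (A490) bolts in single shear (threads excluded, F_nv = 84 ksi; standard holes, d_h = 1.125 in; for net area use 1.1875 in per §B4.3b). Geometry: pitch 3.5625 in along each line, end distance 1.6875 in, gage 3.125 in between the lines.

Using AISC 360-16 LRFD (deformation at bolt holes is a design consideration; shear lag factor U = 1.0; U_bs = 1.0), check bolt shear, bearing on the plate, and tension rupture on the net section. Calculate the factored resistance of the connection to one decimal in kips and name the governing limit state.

99.2 kips (net-section rupture governs)

Bolt shear: A_b = π(1)²/4 = 0.7854 in². φR_n = 0.75 × 84 × 0.7854 × 8 × 1 = 395.8 kips.
Bearing (0.5 in plate, F_u = 58 ksi): end bolts L_c = 1.6875 − 1.125/2 = 1.125, R_n = min(1.2×1.125×0.5×58, 2.4×1×0.5×58) = 39.15 kips/bolt; interior L_c = 3.5625 − 1.125 = 2.4375, R_n = 69.6 kips/bolt. φR_n = 0.75 × (2×39.15 + 6×69.6) = 371.9 kips.
Tension rupture (net): A_n = (6.9375 − 2×1.1875)×0.5 = 2.2813 in² (U = 1.0, A_e = A_n). φR_n = 0.75 × 58 × 2.2813 = 99.2 kips.
Governing: min(395.8, 371.9, 99.2) = 99.2 kips → net-section rupture.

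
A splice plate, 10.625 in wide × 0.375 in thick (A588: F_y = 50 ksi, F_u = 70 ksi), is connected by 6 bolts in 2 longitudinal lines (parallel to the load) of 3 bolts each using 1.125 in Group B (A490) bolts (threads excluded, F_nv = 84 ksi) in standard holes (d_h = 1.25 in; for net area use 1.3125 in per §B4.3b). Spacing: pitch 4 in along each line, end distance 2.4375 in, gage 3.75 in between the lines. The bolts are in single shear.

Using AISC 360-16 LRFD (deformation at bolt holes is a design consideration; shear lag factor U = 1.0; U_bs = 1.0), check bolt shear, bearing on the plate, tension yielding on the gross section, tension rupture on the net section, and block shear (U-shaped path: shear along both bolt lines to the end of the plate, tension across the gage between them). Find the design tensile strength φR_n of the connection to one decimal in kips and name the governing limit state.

Bolt shear: A_b = π(1.125)²/4 = 0.99402 in². φR_n = 0.75 × 84 × 0.99402 × 6 × 1 = 375.7 kips.
Bearing (0.375 in plate, F_u = 70 ksi): end bolts L_c = 2.4375 − 1.25/2 = 1.8125, R_n = min(1.2×1.8125×0.375×70, 2.4×1.125×0.375×70) = 57.094 kips/bolt; interior L_c = 4 − 1.25 = 2.75, R_n = 70.875 kips/bolt. φR_n = 0.75 × (2×57.094 + 4×70.875) = 298.3 kips.
Tension yield (gross): A_g = 10.625×0.375 = 3.9844 in². φR_n = 0.90 × 50 × 3.9844 = 179.3 kips.
Tension rupture (net): A_n = (10.625 − 2×1.3125)×0.375 = 3 in² (U = 1.0, A_e = A_n). φR_n = 0.75 × 70 × 3 = 157.5 kips.
Block shear: shear path 2×[2.4375+2×4] = 2×10.4375 in, A_gv = 7.8281, A_nv = 2×(10.4375 − 2.5×1.3125)×0.375 = 5.3672 in²; tension across gage: (3.75 − 1×1.3125)×0.375 = 0.91406 in². R_n = min(0.6×70×5.3672, 0.6×50×7.8281) + 1.0×70×0.91406 = min(225.42, 234.84) + 63.984 = 289.4 kips. φR_n = 0.75 × 289.4 = 217.1 kips.
Governing: min(375.7, 298.3, 179.3, 157.5, 217.1) = 157.5 kips → net-section rupture.

157.5 kips (net-section rupture governs)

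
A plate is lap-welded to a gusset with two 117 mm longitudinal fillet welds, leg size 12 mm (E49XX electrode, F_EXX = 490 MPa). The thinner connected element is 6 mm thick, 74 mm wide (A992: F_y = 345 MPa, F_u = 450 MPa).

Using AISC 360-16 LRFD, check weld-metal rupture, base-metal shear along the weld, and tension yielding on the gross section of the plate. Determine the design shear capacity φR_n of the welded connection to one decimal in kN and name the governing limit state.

137.9 kN (gross-section yield governs)

Weld metal: throat = 0.707×12 = 8.484 mm, L = 2×117 = 234 mm. φR_n = 0.75 × 0.6 × 490 × 8.484 × 234 = 437.7 kN.
Base metal shear (6 mm plate): yield φR_n = 1.0×0.6×345×6×234 = 290.6 kN; rupture φR_n = 0.75×0.6×450×6×234 = 284.3 kN; take 284.3 kN (rupture).
Tension yield (gross): A_g = 74×6 = 444 mm². φR_n = 0.90 × 345 × 444 = 137.9 kN.
Governing: min(437.7, 284.3, 137.9) = 137.9 kN → gross-section yield.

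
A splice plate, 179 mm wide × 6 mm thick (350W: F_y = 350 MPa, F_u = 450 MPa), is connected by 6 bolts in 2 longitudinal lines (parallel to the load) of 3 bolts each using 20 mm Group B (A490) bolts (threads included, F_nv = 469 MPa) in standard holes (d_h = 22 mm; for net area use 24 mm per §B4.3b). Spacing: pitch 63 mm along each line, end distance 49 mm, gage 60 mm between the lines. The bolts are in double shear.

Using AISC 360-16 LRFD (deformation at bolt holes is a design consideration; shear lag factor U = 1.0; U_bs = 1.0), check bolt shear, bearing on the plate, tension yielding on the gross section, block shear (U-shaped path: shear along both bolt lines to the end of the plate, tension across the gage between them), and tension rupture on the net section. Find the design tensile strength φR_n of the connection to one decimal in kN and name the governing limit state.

Bolt shear: A_b = π(20)²/4 = 314.16 mm². φR_n = 0.75 × 469 × 314.16 × 6 × 2 = 1326.1 kN.
Bearing (6 mm plate, F_u = 450 MPa): end bolts L_c = 49 − 22/2 = 38, R_n = min(1.2×38×6×450, 2.4×20×6×450) = 123.12 kN/bolt; interior L_c = 63 − 22 = 41, R_n = 129.6 kN/bolt. φR_n = 0.75 × (2×123.12 + 4×129.6) = 573.5 kN.
Tension yield (gross): A_g = 179×6 = 1074 mm². φR_n = 0.90 × 350 × 1074 = 338.3 kN.
Block shear: shear path 2×[49+2×63] = 2×175 mm, A_gv = 2100, A_nv = 2×(175 − 2.5×24)×6 = 1380 mm²; tension across gage: (60 − 1×24)×6 = 216 mm². R_n = min(0.6×450×1380, 0.6×350×2100) + 1.0×450×216 = min(372.6, 441) + 97.2 = 469.8 kN. φR_n = 0.75 × 469.8 = 352.4 kN.
Tension rupture (net): A_n = (179 − 2×24)×6 = 786 mm² (U = 1.0, A_e = A_n). φR_n = 0.75 × 450 × 786 = 265.3 kN.
Governing: min(1326.1, 573.5, 338.3, 352.4, 265.3) = 265.3 kN → net-section rupture.

265.3 kN (net-section rupture governs)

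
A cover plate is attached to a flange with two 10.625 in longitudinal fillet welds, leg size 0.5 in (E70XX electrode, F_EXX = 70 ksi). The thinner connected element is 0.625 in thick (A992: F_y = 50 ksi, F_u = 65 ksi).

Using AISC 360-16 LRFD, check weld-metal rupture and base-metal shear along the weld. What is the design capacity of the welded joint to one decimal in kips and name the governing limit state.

236.6 kips (weld metal governs)

Weld metal: throat = 0.707×0.5 = 0.3535 in, L = 2×10.625 = 21.25 in. φR_n = 0.75 × 0.6 × 70 × 0.3535 × 21.25 = 236.6 kips.
Base metal shear (0.625 in plate): yield φR_n = 1.0×0.6×50×0.625×21.25 = 398.4 kips; rupture φR_n = 0.75×0.6×65×0.625×21.25 = 388.5 kips; take 388.5 kips (rupture).
Governing: min(236.6, 388.5) = 236.6 kips → weld metal.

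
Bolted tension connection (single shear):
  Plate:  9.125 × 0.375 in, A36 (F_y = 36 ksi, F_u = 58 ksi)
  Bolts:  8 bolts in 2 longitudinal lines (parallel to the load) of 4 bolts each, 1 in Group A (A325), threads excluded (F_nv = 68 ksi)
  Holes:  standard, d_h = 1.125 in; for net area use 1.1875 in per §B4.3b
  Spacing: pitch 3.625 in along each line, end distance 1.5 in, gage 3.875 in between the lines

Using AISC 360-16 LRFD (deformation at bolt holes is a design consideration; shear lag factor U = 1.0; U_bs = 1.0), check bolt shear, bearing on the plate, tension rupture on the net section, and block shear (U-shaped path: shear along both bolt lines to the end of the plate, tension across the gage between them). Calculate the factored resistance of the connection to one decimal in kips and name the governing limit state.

110.1 kips (net-section rupture governs)

Bolt shear: A_b = π(1)²/4 = 0.7854 in². φR_n = 0.75 × 68 × 0.7854 × 8 × 1 = 320.4 kips.
Bearing (0.375 in plate, F_u = 58 ksi): end bolts L_c = 1.5 − 1.125/2 = 0.9375, R_n = min(1.2×0.9375×0.375×58, 2.4×1×0.375×58) = 24.469 kips/bolt; interior L_c = 3.625 − 1.125 = 2.5, R_n = 52.2 kips/bolt. φR_n = 0.75 × (2×24.469 + 6×52.2) = 271.6 kips.
Tension rupture (net): A_n = (9.125 − 2×1.1875)×0.375 = 2.5313 in² (U = 1.0, A_e = A_n). φR_n = 0.75 × 58 × 2.5313 = 110.1 kips.
Block shear: shear path 2×[1.5+3×3.625] = 2×12.375 in, A_gv = 9.2813, A_nv = 2×(12.375 − 3.5×1.1875)×0.375 = 6.1641 in²; tension across gage: (3.875 − 1×1.1875)×0.375 = 1.0078 in². R_n = min(0.6×58×6.1641, 0.6×36×9.2813) + 1.0×58×1.0078 = min(214.51, 200.48) + 58.452 = 258.93 kips. φR_n = 0.75 × 258.93 = 194.2 kips.
Governing: min(320.4, 271.6, 110.1, 194.2) = 110.1 kips → net-section rupture.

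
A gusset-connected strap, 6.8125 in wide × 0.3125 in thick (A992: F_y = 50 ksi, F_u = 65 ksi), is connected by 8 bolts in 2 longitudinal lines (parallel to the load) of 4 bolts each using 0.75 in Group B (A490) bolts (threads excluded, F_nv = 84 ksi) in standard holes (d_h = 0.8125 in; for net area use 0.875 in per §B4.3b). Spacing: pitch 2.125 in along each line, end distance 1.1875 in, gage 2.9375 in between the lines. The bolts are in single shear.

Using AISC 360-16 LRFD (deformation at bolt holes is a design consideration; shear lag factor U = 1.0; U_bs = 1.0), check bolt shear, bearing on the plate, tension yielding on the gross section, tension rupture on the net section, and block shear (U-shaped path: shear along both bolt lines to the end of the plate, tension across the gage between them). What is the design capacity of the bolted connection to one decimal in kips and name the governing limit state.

77.1 kips (net-section rupture governs)

Bolt shear: A_b = π(0.75)²/4 = 0.44179 in². φR_n = 0.75 × 84 × 0.44179 × 8 × 1 = 222.7 kips.
Bearing (0.3125 in plate, F_u = 65 ksi): end bolts L_c = 1.1875 − 0.8125/2 = 0.78125, R_n = min(1.2×0.78125×0.3125×65, 2.4×0.75×0.3125×65) = 19.043 kips/bolt; interior L_c = 2.125 − 0.8125 = 1.3125, R_n = 31.992 kips/bolt. φR_n = 0.75 × (2×19.043 + 6×31.992) = 172.5 kips.
Tension yield (gross): A_g = 6.8125×0.3125 = 2.1289 in². φR_n = 0.90 × 50 × 2.1289 = 95.8 kips.
Tension rupture (net): A_n = (6.8125 − 2×0.875)×0.3125 = 1.582 in² (U = 1.0, A_e = A_n). φR_n = 0.75 × 65 × 1.582 = 77.1 kips.
Block shear: shear path 2×[1.1875+3×2.125] = 2×7.5625 in, A_gv = 4.7266, A_nv = 2×(7.5625 − 3.5×0.875)×0.3125 = 2.8125 in²; tension across gage: (2.9375 − 1×0.875)×0.3125 = 0.64453 in². R_n = min(0.6×65×2.8125, 0.6×50×4.7266) + 1.0×65×0.64453 = min(109.69, 141.8) + 41.894 = 151.58 kips. φR_n = 0.75 × 151.58 = 113.7 kips.
Governing: min(222.7, 172.5, 95.8, 77.1, 113.7) = 77.1 kips → net-section rupture.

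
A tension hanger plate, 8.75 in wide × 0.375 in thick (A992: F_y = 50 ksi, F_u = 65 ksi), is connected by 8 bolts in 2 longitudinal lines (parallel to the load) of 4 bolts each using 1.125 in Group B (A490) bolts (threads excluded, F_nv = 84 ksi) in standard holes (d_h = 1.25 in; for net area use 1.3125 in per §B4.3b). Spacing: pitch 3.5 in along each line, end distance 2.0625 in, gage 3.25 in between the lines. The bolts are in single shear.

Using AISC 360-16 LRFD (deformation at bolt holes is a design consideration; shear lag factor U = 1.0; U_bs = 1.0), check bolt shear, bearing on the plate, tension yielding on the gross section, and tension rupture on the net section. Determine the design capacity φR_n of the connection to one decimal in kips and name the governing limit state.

112.0 kips (net-section rupture governs)

Bolt shear: A_b = π(1.125)²/4 = 0.99402 in². φR_n = 0.75 × 84 × 0.99402 × 8 × 1 = 501.0 kips.
Bearing (0.375 in plate, F_u = 65 ksi): end bolts L_c = 2.0625 − 1.25/2 = 1.4375, R_n = min(1.2×1.4375×0.375×65, 2.4×1.125×0.375×65) = 42.047 kips/bolt; interior L_c = 3.5 − 1.25 = 2.25, R_n = 65.813 kips/bolt. φR_n = 0.75 × (2×42.047 + 6×65.813) = 359.2 kips.
Tension yield (gross): A_g = 8.75×0.375 = 3.2813 in². φR_n = 0.90 × 50 × 3.2813 = 147.7 kips.
Tension rupture (net): A_n = (8.75 − 2×1.3125)×0.375 = 2.2969 in² (U = 1.0, A_e = A_n). φR_n = 0.75 × 65 × 2.2969 = 112.0 kips.
Governing: min(501.0, 359.2, 147.7, 112.0) = 112.0 kips → net-section rupture.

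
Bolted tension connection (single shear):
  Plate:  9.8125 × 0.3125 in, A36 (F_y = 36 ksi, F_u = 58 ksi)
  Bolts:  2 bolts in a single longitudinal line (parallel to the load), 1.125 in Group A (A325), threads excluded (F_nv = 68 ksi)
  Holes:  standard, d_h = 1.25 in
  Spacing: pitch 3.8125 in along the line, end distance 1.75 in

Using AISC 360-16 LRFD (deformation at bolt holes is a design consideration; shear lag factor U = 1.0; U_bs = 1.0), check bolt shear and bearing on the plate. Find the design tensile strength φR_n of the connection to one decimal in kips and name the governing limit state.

55.1 kips (bearing governs)

Bolt shear: A_b = π(1.125)²/4 = 0.99402 in². φR_n = 0.75 × 68 × 0.99402 × 2 × 1 = 101.4 kips.
Bearing (0.3125 in plate, F_u = 58 ksi): end bolts L_c = 1.75 − 1.25/2 = 1.125, R_n = min(1.2×1.125×0.3125×58, 2.4×1.125×0.3125×58) = 24.469 kips/bolt; interior L_c = 3.8125 − 1.25 = 2.5625, R_n = 48.938 kips/bolt. φR_n = 0.75 × (1×24.469 + 1×48.938) = 55.1 kips.
Governing: min(101.4, 55.1) = 55.1 kips → bearing.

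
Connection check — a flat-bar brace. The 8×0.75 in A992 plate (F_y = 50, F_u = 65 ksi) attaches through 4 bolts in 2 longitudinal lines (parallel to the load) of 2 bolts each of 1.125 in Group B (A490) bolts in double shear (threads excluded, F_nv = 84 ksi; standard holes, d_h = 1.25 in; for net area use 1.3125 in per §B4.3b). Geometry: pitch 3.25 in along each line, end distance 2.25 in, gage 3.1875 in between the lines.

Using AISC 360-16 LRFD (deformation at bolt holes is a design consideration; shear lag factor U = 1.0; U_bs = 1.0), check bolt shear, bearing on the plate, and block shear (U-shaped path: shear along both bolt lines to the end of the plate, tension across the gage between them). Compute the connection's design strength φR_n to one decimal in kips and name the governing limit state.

223.5 kips (block shear governs)

Bolt shear: A_b = π(1.125)²/4 = 0.99402 in². φR_n = 0.75 × 84 × 0.99402 × 4 × 2 = 501.0 kips.
Bearing (0.75 in plate, F_u = 65 ksi): end bolts L_c = 2.25 − 1.25/2 = 1.625, R_n = min(1.2×1.625×0.75×65, 2.4×1.125×0.75×65) = 95.063 kips/bolt; interior L_c = 3.25 − 1.25 = 2, R_n = 117 kips/bolt. φR_n = 0.75 × (2×95.063 + 2×117) = 318.1 kips.
Block shear: shear path 2×[2.25+1×3.25] = 2×5.5 in, A_gv = 8.25, A_nv = 2×(5.5 − 1.5×1.3125)×0.75 = 5.2969 in²; tension across gage: (3.1875 − 1×1.3125)×0.75 = 1.4063 in². R_n = min(0.6×65×5.2969, 0.6×50×8.25) + 1.0×65×1.4063 = min(206.58, 247.5) + 91.41 = 297.99 kips. φR_n = 0.75 × 297.99 = 223.5 kips.
Governing: min(501.0, 318.1, 223.5) = 223.5 kips → block shear.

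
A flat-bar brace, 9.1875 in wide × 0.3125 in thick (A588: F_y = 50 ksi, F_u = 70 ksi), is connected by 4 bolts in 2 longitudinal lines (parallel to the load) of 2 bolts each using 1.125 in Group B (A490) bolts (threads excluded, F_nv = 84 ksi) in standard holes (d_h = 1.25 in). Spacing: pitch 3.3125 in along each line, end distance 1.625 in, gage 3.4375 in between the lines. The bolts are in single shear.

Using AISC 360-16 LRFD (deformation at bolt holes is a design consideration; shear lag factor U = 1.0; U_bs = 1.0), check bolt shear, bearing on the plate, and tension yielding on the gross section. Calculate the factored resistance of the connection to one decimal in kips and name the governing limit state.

120.6 kips (bearing governs)

Bolt shear: A_b = π(1.125)²/4 = 0.99402 in². φR_n = 0.75 × 84 × 0.99402 × 4 × 1 = 250.5 kips.
Bearing (0.3125 in plate, F_u = 70 ksi): end bolts L_c = 1.625 − 1.25/2 = 1, R_n = min(1.2×1×0.3125×70, 2.4×1.125×0.3125×70) = 26.25 kips/bolt; interior L_c = 3.3125 − 1.25 = 2.0625, R_n = 54.141 kips/bolt. φR_n = 0.75 × (2×26.25 + 2×54.141) = 120.6 kips.
Tension yield (gross): A_g = 9.1875×0.3125 = 2.8711 in². φR_n = 0.90 × 50 × 2.8711 = 129.2 kips.
Governing: min(250.5, 120.6, 129.2) = 120.6 kips → bearing.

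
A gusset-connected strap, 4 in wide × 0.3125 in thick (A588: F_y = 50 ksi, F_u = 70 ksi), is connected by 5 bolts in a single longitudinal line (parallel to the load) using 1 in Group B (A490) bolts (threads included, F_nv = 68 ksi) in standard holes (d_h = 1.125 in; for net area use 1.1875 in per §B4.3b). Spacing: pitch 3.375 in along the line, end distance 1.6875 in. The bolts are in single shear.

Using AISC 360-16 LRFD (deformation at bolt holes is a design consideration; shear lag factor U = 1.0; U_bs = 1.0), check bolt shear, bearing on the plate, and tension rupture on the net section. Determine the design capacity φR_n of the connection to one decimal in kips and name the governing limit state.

Bolt shear: A_b = π(1)²/4 = 0.7854 in². φR_n = 0.75 × 68 × 0.7854 × 5 × 1 = 200.3 kips.
Bearing (0.3125 in plate, F_u = 70 ksi): end bolts L_c = 1.6875 − 1.125/2 = 1.125, R_n = min(1.2×1.125×0.3125×70, 2.4×1×0.3125×70) = 29.531 kips/bolt; interior L_c = 3.375 − 1.125 = 2.25, R_n = 52.5 kips/bolt. φR_n = 0.75 × (1×29.531 + 4×52.5) = 179.6 kips.
Tension rupture (net): A_n = (4 − 1×1.1875)×0.3125 = 0.87891 in² (U = 1.0, A_e = A_n). φR_n = 0.75 × 70 × 0.87891 = 46.1 kips.
Governing: min(200.3, 179.6, 46.1) = 46.1 kips → net-section rupture.

46.1 kips (net-section rupture governs)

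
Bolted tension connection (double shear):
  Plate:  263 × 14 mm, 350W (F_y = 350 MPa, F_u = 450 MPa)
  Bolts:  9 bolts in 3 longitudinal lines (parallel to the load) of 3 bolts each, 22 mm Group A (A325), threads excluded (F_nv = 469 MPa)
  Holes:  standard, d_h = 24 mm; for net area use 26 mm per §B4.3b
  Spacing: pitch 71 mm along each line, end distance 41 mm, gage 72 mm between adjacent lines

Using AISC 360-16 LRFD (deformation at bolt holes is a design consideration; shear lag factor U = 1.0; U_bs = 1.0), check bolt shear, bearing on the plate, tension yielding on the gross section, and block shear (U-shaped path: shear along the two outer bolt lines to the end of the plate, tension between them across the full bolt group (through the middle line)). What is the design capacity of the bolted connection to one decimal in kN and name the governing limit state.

1103.8 kN (block shear governs)

Bolt shear: A_b = π(22)²/4 = 380.13 mm². φR_n = 0.75 × 469 × 380.13 × 9 × 2 = 2406.8 kN.
Bearing (14 mm plate, F_u = 450 MPa): end bolts L_c = 41 − 24/2 = 29, R_n = min(1.2×29×14×450, 2.4×22×14×450) = 219.24 kN/bolt; interior L_c = 71 − 24 = 47, R_n = 332.64 kN/bolt. φR_n = 0.75 × (3×219.24 + 6×332.64) = 1990.2 kN.
Tension yield (gross): A_g = 263×14 = 3682 mm². φR_n = 0.90 × 350 × 3682 = 1159.8 kN.
Block shear: shear path 2×[41+2×71] = 2×183 mm, A_gv = 5124, A_nv = 2×(183 − 2.5×26)×14 = 3304 mm²; tension across gage: (144 − 2×26)×14 = 1288 mm². R_n = min(0.6×450×3304, 0.6×350×5124) + 1.0×450×1288 = min(892.08, 1076) + 579.6 = 1471.7 kN. φR_n = 0.75 × 1471.7 = 1103.8 kN.
Governing: min(2406.8, 1990.2, 1159.8, 1103.8) = 1103.8 kN → block shear.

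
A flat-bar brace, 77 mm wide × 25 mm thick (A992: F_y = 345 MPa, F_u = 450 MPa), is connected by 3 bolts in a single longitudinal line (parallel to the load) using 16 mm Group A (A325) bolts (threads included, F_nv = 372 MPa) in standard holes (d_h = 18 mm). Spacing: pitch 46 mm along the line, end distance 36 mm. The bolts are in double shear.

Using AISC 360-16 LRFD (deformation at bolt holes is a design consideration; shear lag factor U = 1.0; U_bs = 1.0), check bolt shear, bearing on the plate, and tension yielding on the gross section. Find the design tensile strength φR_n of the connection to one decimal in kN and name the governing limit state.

336.6 kN (bolt shear governs)

Bolt shear: A_b = π(16)²/4 = 201.06 mm². φR_n = 0.75 × 372 × 201.06 × 3 × 2 = 336.6 kN.
Bearing (25 mm plate, F_u = 450 MPa): end bolts L_c = 36 − 18/2 = 27, R_n = min(1.2×27×25×450, 2.4×16×25×450) = 364.5 kN/bolt; interior L_c = 46 − 18 = 28, R_n = 378 kN/bolt. φR_n = 0.75 × (1×364.5 + 2×378) = 840.4 kN.
Tension yield (gross): A_g = 77×25 = 1925 mm². φR_n = 0.90 × 345 × 1925 = 597.7 kN.
Governing: min(336.6, 840.4, 597.7) = 336.6 kN → bolt shear.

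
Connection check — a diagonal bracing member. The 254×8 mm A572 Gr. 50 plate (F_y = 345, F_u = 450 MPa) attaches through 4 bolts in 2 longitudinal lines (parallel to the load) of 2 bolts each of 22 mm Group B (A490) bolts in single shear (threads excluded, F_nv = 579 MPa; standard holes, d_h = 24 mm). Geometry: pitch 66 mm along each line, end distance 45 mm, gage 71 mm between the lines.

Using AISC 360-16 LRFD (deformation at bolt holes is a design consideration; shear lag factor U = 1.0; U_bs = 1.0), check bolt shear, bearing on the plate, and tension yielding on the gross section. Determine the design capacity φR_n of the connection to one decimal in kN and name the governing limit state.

Bolt shear: A_b = π(22)²/4 = 380.13 mm². φR_n = 0.75 × 579 × 380.13 × 4 × 1 = 660.3 kN.
Bearing (8 mm plate, F_u = 450 MPa): end bolts L_c = 45 − 24/2 = 33, R_n = min(1.2×33×8×450, 2.4×22×8×450) = 142.56 kN/bolt; interior L_c = 66 − 24 = 42, R_n = 181.44 kN/bolt. φR_n = 0.75 × (2×142.56 + 2×181.44) = 486.0 kN.
Tension yield (gross): A_g = 254×8 = 2032 mm². φR_n = 0.90 × 345 × 2032 = 630.9 kN.
Governing: min(660.3, 486.0, 630.9) = 486.0 kN → bearing.

486.0 kN (bearing governs)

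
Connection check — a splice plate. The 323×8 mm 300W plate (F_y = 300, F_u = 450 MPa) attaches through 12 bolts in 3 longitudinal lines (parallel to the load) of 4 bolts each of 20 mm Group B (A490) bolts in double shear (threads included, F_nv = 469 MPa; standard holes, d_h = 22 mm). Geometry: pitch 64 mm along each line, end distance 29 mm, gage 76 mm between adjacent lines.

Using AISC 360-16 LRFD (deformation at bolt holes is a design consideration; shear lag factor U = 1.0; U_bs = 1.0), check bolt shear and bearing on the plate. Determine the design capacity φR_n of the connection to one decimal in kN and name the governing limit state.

1341.4 kN (bearing governs)

Bolt shear: A_b = π(20)²/4 = 314.16 mm². φR_n = 0.75 × 469 × 314.16 × 12 × 2 = 2652.1 kN.
Bearing (8 mm plate, F_u = 450 MPa): end bolts L_c = 29 − 22/2 = 18, R_n = min(1.2×18×8×450, 2.4×20×8×450) = 77.76 kN/bolt; interior L_c = 64 − 22 = 42, R_n = 172.8 kN/bolt. φR_n = 0.75 × (3×77.76 + 9×172.8) = 1341.4 kN.
Governing: min(2652.1, 1341.4) = 1341.4 kN → bearing.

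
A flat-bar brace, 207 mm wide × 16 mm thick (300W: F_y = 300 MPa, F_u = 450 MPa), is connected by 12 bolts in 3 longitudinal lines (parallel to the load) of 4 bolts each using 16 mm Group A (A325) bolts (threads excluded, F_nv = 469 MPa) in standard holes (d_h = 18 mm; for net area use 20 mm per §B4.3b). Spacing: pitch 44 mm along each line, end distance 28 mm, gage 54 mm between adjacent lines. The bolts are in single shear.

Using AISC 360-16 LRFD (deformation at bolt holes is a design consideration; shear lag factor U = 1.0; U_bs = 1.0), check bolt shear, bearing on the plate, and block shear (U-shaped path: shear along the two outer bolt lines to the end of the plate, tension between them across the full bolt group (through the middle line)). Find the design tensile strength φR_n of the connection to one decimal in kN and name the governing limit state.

Bolt shear: A_b = π(16)²/4 = 201.06 mm². φR_n = 0.75 × 469 × 201.06 × 12 × 1 = 848.7 kN.
Bearing (16 mm plate, F_u = 450 MPa): end bolts L_c = 28 − 18/2 = 19, R_n = min(1.2×19×16×450, 2.4×16×16×450) = 164.16 kN/bolt; interior L_c = 44 − 18 = 26, R_n = 224.64 kN/bolt. φR_n = 0.75 × (3×164.16 + 9×224.64) = 1885.7 kN.
Block shear: shear path 2×[28+3×44] = 2×160 mm, A_gv = 5120, A_nv = 2×(160 − 3.5×20)×16 = 2880 mm²; tension across gage: (108 − 2×20)×16 = 1088 mm². R_n = min(0.6×450×2880, 0.6×300×5120) + 1.0×450×1088 = min(777.6, 921.6) + 489.6 = 1267.2 kN. φR_n = 0.75 × 1267.2 = 950.4 kN.
Governing: min(848.7, 1885.7, 950.4) = 848.7 kN → bolt shear.

848.7 kN (bolt shear governs)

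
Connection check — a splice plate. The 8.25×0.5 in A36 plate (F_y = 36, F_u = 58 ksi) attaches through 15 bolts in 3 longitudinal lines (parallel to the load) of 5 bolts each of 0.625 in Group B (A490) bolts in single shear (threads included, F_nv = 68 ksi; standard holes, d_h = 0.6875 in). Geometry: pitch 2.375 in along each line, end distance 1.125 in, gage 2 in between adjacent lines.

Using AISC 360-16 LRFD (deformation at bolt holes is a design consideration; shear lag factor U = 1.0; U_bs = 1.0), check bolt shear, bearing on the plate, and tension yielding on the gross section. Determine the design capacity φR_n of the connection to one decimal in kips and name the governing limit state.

Bolt shear: A_b = π(0.625)²/4 = 0.3068 in². φR_n = 0.75 × 68 × 0.3068 × 15 × 1 = 234.7 kips.
Bearing (0.5 in plate, F_u = 58 ksi): end bolts L_c = 1.125 − 0.6875/2 = 0.78125, R_n = min(1.2×0.78125×0.5×58, 2.4×0.625×0.5×58) = 27.188 kips/bolt; interior L_c = 2.375 − 0.6875 = 1.6875, R_n = 43.5 kips/bolt. φR_n = 0.75 × (3×27.188 + 12×43.5) = 452.7 kips.
Tension yield (gross): A_g = 8.25×0.5 = 4.125 in². φR_n = 0.90 × 36 × 4.125 = 133.7 kips.
Governing: min(234.7, 452.7, 133.7) = 133.7 kips → gross-section yield.

133.7 kips (gross-section yield governs)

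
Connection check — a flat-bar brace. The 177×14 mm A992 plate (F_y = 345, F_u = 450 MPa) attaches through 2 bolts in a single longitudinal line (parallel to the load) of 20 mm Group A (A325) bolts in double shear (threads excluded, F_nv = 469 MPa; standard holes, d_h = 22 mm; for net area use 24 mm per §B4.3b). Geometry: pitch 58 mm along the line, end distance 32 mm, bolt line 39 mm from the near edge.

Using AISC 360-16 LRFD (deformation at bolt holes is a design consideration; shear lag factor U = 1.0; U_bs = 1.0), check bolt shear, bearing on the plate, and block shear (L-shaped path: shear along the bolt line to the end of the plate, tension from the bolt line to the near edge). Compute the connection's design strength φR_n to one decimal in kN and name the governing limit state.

Bolt shear: A_b = π(20)²/4 = 314.16 mm². φR_n = 0.75 × 469 × 314.16 × 2 × 2 = 442.0 kN.
Bearing (14 mm plate, F_u = 450 MPa): end bolts L_c = 32 − 22/2 = 21, R_n = min(1.2×21×14×450, 2.4×20×14×450) = 158.76 kN/bolt; interior L_c = 58 − 22 = 36, R_n = 272.16 kN/bolt. φR_n = 0.75 × (1×158.76 + 1×272.16) = 323.2 kN.
Block shear: shear path 1×[32+1×58] = 1×90 mm, A_gv = 1260, A_nv = 1×(90 − 1.5×24)×14 = 756 mm²; tension to near edge: (39 − 0.5×24)×14 = 378 mm². R_n = min(0.6×450×756, 0.6×345×1260) + 1.0×450×378 = min(204.12, 260.82) + 170.1 = 374.22 kN. φR_n = 0.75 × 374.22 = 280.7 kN.
Governing: min(442.0, 323.2, 280.7) = 280.7 kN → block shear.

280.7 kN (block shear governs)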